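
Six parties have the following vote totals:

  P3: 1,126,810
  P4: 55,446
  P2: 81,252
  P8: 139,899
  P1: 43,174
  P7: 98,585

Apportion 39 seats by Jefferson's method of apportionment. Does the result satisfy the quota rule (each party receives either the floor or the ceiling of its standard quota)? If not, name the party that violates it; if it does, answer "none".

P3

Standard quotas: P3 28.441, P4 1.399, P2 2.051, P8 3.531, P1 1.090, P7 2.488.
Jefferson allocation: P3 30, P4 1, P2 2, P8 3, P1 1, P7 2.
P3 has quota 28.441 (lower 28, upper 29) but receives 30 — outside the quota interval.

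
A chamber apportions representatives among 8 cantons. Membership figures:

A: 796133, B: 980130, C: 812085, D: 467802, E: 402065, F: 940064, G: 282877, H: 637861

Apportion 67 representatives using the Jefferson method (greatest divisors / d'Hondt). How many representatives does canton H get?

Standard divisor 5319017/67 ≈ 79388.313; standard quotas: A 10.028, B 12.346, C 10.229, D 5.893, E 5.065, F 11.841, G 3.563, H 8.035.
Rounding down gives 10, 12, 10, 5, 5, 11, 3, 8 = 64 seats, so the divisor must be adjusted.
With modified divisor 74600: modified quotas A 10.672, B 13.138, C 10.886, D 6.271, E 5.390, F 12.601, G 3.792, H 8.550.
Rounding down: A 10, B 13, C 10, D 6, E 5, F 12, G 3, H 8 (total 67).
H receives 8.

8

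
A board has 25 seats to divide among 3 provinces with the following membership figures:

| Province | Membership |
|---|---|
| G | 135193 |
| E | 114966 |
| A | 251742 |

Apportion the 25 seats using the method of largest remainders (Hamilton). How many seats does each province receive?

Total 501901; standard divisor 501901/25 ≈ 20076.04.
Standard quotas: G 6.7340, E 5.7265, A 12.5394.
Lower quotas: G 6, E 5, A 12 (sum 23, leaving 2 seats).
Remainders in descending order: G 0.7340, E 0.7265, A 0.5394.
The surplus seats go to G, E.

G 7, E 6, A 12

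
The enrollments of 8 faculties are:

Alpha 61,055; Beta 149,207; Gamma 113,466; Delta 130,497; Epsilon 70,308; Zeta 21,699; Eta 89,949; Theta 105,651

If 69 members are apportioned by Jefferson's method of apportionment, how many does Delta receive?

12

Standard divisor 741832/69 ≈ 10751.188; standard quotas: Alpha 5.679, Beta 13.878, Gamma 10.554, Delta 12.138, Epsilon 6.540, Zeta 2.018, Eta 8.366, Theta 9.827.
Rounding down gives 5, 13, 10, 12, 6, 2, 8, 9 = 65 seats, so the divisor must be adjusted.
With modified divisor 10100: modified quotas Alpha 6.045, Beta 14.773, Gamma 11.234, Delta 12.920, Epsilon 6.961, Zeta 2.148, Eta 8.906, Theta 10.460.
Rounding down: Alpha 6, Beta 14, Gamma 11, Delta 12, Epsilon 6, Zeta 2, Eta 8, Theta 10 (total 69).
Delta receives 12.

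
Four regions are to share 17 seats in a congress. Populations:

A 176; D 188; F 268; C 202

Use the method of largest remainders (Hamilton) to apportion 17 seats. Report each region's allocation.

A: 4; D: 4; F: 5; C: 4

The standard divisor is 834/17 ≈ 49.059.
Standard quotas: A 3.588, D 3.832, F 5.463, C 4.118.
Lower quotas: A 3, D 3, F 5, C 4 (sum 15, leaving 2 seats).
Remainders in descending order: D 0.832, A 0.588, F 0.463, C 0.118.
Largest remainders: D, A receive the extra seats.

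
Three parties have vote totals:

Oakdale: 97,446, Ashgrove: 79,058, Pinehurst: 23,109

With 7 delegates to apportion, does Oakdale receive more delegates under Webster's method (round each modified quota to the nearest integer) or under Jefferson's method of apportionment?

Jefferson

Webster: Oakdale 3, Ashgrove 3, Pinehurst 1.
Jefferson: Oakdale 4, Ashgrove 3, Pinehurst 0.
Oakdale gets 3 under Webster and 4 under Jefferson.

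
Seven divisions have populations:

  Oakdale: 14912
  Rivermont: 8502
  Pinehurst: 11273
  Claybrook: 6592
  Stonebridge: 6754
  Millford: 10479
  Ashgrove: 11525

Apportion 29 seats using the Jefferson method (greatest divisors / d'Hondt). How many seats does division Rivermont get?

Standard divisor 70037/29 ≈ 2415.069; standard quotas: Oakdale 6.175, Rivermont 3.520, Pinehurst 4.668, Claybrook 2.730, Stonebridge 2.797, Millford 4.339, Ashgrove 4.772.
Rounding down gives 6, 3, 4, 2, 2, 4, 4 = 25 seats, so the divisor must be adjusted.
With modified divisor 2160: modified quotas Oakdale 6.904, Rivermont 3.936, Pinehurst 5.219, Claybrook 3.052, Stonebridge 3.127, Millford 4.851, Ashgrove 5.336.
Rounding down: Oakdale 6, Rivermont 3, Pinehurst 5, Claybrook 3, Stonebridge 3, Millford 4, Ashgrove 5 (total 29).
Rivermont receives 3.

3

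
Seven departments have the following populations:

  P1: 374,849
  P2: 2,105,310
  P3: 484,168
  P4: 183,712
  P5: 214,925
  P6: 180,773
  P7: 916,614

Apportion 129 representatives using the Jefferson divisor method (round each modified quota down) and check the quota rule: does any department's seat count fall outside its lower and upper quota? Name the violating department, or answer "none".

P2

Standard quotas: P1 10.841, P2 60.889, P3 14.003, P4 5.313, P5 6.216, P6 5.228, P7 26.510.
Jefferson allocation: P1 11, P2 62, P3 14, P4 5, P5 6, P6 5, P7 26.
P2 has quota 60.889 (lower 60, upper 61) but receives 62 — outside the quota interval.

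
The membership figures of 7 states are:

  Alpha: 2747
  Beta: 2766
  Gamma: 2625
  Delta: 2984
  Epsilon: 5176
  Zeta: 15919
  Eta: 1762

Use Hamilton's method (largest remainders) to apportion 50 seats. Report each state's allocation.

Alpha: 4, Beta: 4, Gamma: 4, Delta: 4, Epsilon: 8, Zeta: 23, Eta: 3

The standard divisor is 33979/50 ≈ 679.58.
Standard quotas: Alpha 4.0422, Beta 4.0702, Gamma 3.8627, Delta 4.3909, Epsilon 7.6165, Zeta 23.4248, Eta 2.5928.
Lower quotas: Alpha 4, Beta 4, Gamma 3, Delta 4, Epsilon 7, Zeta 23, Eta 2 (sum 47, leaving 3 seats).
Remainders in descending order: Gamma 0.8627, Epsilon 0.6165, Eta 0.5928, Zeta 0.4248, Delta 0.3909, Beta 0.0702, Alpha 0.0422.
The surplus seats go to Gamma, Epsilon, Eta.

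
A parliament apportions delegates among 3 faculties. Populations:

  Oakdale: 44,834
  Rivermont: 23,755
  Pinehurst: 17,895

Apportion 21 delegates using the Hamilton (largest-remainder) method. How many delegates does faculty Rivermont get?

6

Standard divisor: 86484 ÷ 21 ≈ 4118.286.
Standard quotas: Oakdale 10.8866, Rivermont 5.7682, Pinehurst 4.3453.
Lower quotas: Oakdale 10, Rivermont 5, Pinehurst 4 (sum 19, leaving 2 seats).
Remainders in descending order: Oakdale 0.8866, Rivermont 0.7682, Pinehurst 0.3453.
Largest remainders: Oakdale, Rivermont receive the extra seats.
Rivermont receives 6.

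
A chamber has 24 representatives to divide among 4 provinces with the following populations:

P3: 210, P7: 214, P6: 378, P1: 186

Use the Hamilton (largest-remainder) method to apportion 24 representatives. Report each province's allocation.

Total 988; standard divisor 988/24 ≈ 41.167.
Standard quotas: P3 5.101, P7 5.198, P6 9.182, P1 4.518.
Lower quotas: P3 5, P7 5, P6 9, P1 4 (sum 23, leaving 1 seat).
Remainders in descending order: P1 0.518, P7 0.198, P6 0.182, P3 0.101.
Largest remainder: P1 receives the extra seat.

P3 5, P7 5, P6 9, P1 5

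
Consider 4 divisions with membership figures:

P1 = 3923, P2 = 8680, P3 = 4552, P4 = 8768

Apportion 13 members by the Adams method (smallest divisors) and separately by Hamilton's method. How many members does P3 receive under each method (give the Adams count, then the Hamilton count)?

3 and 2

Adams: P1 2, P2 4, P3 3, P4 4.
Hamilton: P1 2, P2 4, P3 2, P4 5.
P3 gets 3 under Adams and 2 under Hamilton.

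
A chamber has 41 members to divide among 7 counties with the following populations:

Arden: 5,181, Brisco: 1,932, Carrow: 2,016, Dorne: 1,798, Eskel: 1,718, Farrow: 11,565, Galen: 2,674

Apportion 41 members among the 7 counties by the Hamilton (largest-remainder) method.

Arden 8; Brisco 3; Carrow 3; Dorne 3; Eskel 2; Farrow 18; Galen 4

The standard divisor is 26884/41 ≈ 655.707.
Standard quotas: Arden 7.9014, Brisco 2.9464, Carrow 3.0745, Dorne 2.7421, Eskel 2.6201, Farrow 17.6374, Galen 4.0780.
Lower quotas: Arden 7, Brisco 2, Carrow 3, Dorne 2, Eskel 2, Farrow 17, Galen 4 (sum 37, leaving 4 seats).
Remainders in descending order: Brisco 0.9464, Arden 0.9014, Dorne 0.7421, Farrow 0.6374, Eskel 0.6201, Galen 0.0780, Carrow 0.0745.
Largest remainders: Brisco, Arden, Dorne, Farrow receive the extra seats.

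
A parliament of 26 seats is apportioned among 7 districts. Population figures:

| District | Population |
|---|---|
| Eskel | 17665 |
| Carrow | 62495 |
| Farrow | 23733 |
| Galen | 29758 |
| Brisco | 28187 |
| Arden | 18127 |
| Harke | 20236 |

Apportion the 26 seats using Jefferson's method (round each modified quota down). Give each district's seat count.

Eskel: 2, Carrow: 9, Farrow: 3, Galen: 4, Brisco: 4, Arden: 2, Harke: 2

Standard divisor 200201/26 ≈ 7700.038; standard quotas: Eskel 2.294, Carrow 8.116, Farrow 3.082, Galen 3.865, Brisco 3.661, Arden 2.354, Harke 2.628.
Rounding down gives 2, 8, 3, 3, 3, 2, 2 = 23 seats, so the divisor must be adjusted.
With modified divisor 6800: modified quotas Eskel 2.598, Carrow 9.190, Farrow 3.490, Galen 4.376, Brisco 4.145, Arden 2.666, Harke 2.976.
Rounding down: Eskel 2, Carrow 9, Farrow 3, Galen 4, Brisco 4, Arden 2, Harke 2 (total 26).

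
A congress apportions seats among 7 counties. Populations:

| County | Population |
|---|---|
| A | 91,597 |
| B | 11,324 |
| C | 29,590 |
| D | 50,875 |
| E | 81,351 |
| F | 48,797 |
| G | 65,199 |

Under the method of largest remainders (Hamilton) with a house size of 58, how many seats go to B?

The standard divisor is 378733/58 ≈ 6529.879.
Standard quotas: A 14.0274, B 1.7342, C 4.5315, D 7.7911, E 12.4583, F 7.4729, G 9.9847.
Lower quotas: A 14, B 1, C 4, D 7, E 12, F 7, G 9 (sum 54, leaving 4 seats).
Remainders in descending order: G 0.9847, D 0.7911, B 0.7342, C 0.5315, F 0.4729, E 0.4583, A 0.0274.
Largest remainders: G, D, B, C receive the extra seats.
B receives 2.

2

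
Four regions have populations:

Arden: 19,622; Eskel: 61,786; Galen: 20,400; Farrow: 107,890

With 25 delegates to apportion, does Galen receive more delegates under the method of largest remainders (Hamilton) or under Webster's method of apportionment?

Hamilton: Arden 2, Eskel 7, Galen 3, Farrow 13.
Webster: Arden 2, Eskel 8, Galen 2, Farrow 13.
Galen gets 3 under Hamilton and 2 under Webster.

Hamilton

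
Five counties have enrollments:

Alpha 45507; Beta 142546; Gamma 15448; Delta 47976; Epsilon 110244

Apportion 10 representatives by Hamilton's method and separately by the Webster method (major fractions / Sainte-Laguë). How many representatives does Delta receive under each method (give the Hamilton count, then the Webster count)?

Hamilton: Alpha 1, Beta 4, Gamma 1, Delta 1, Epsilon 3.
Webster: Alpha 1, Beta 4, Gamma 0, Delta 2, Epsilon 3.
Delta gets 1 under Hamilton and 2 under Webster.

1 and 2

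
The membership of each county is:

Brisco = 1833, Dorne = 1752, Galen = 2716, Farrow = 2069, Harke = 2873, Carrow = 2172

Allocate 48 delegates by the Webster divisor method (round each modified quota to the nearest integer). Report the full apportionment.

Standard divisor 13415/48 ≈ 279.479; standard quotas: Brisco 6.559, Dorne 6.269, Galen 9.718, Farrow 7.403, Harke 10.280, Carrow 7.772.
Rounding to the nearest integer gives Brisco 7, Dorne 6, Galen 10, Farrow 7, Harke 10, Carrow 8 — total 48, matching the house size, so no adjustment is needed.

Brisco 7, Dorne 6, Galen 10, Farrow 7, Harke 10, Carrow 8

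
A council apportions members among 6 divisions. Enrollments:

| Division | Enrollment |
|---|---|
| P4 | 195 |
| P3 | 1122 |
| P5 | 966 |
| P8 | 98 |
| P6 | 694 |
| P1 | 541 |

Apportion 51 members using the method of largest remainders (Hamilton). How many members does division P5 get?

Standard divisor: 3616 ÷ 51 ≈ 70.902.
Standard quotas: P4 2.750, P3 15.825, P5 13.624, P8 1.382, P6 9.788, P1 7.630.
Lower quotas: P4 2, P3 15, P5 13, P8 1, P6 9, P1 7 (sum 47, leaving 4 seats).
Remainders in descending order: P3 0.825, P6 0.788, P4 0.750, P1 0.630, P5 0.624, P8 0.382.
The surplus seats go to P3, P6, P4, P1.
P5 receives 13.

13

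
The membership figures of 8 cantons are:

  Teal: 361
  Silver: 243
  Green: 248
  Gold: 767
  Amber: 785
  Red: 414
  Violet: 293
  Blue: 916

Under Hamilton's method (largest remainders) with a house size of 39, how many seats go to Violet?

The standard divisor is 4027/39 ≈ 103.256.
Standard quotas: Teal 3.496, Silver 2.353, Green 2.402, Gold 7.428, Amber 7.602, Red 4.009, Violet 2.838, Blue 8.871.
Lower quotas: Teal 3, Silver 2, Green 2, Gold 7, Amber 7, Red 4, Violet 2, Blue 8 (sum 35, leaving 4 seats).
Remainders in descending order: Blue 0.871, Violet 0.838, Amber 0.602, Teal 0.496, Gold 0.428, Green 0.402, Silver 0.353, Red 0.009.
The surplus seats go to Blue, Violet, Amber, Teal.
Violet receives 3.

3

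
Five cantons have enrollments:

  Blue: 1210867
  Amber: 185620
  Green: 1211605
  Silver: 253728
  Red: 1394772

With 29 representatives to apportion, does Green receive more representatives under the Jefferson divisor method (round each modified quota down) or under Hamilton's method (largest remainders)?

Jefferson

Jefferson: Blue 8, Amber 1, Green 9, Silver 1, Red 10.
Hamilton: Blue 8, Amber 1, Green 8, Silver 2, Red 10.
Green gets 9 under Jefferson and 8 under Hamilton.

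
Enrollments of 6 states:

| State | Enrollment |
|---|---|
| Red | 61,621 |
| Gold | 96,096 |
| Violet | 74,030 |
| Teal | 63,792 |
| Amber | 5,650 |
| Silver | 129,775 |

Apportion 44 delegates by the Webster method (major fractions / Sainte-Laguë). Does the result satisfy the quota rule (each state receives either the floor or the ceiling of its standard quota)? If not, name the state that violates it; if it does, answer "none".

Standard quotas: Red 6.291, Gold 9.811, Violet 7.558, Teal 6.513, Amber 0.577, Silver 13.250.
Webster allocation: Red 6, Gold 10, Violet 8, Teal 6, Amber 1, Silver 13.
Every allocation lies between the lower and upper quota.

none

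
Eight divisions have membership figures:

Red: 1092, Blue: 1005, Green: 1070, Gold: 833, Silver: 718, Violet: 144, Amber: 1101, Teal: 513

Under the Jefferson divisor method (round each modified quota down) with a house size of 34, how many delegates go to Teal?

Standard divisor 6476/34 ≈ 190.471; standard quotas: Red 5.733, Blue 5.276, Green 5.618, Gold 4.373, Silver 3.770, Violet 0.756, Amber 5.780, Teal 2.693.
Rounding down gives 5, 5, 5, 4, 3, 0, 5, 2 = 29 seats, so the divisor must be adjusted.
With modified divisor 169: modified quotas Red 6.462, Blue 5.947, Green 6.331, Gold 4.929, Silver 4.249, Violet 0.852, Amber 6.515, Teal 3.036.
Rounding down: Red 6, Blue 5, Green 6, Gold 4, Silver 4, Violet 0, Amber 6, Teal 3 (total 34).
Teal receives 3.

3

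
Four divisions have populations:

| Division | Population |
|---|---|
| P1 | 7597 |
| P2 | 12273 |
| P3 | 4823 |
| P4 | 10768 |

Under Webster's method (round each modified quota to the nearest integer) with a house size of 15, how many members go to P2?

5

Standard divisor 35461/15 ≈ 2364.067; standard quotas: P1 3.214, P2 5.191, P3 2.040, P4 4.555.
Rounding to the nearest integer gives P1 3, P2 5, P3 2, P4 5 — total 15, matching the house size, so no adjustment is needed.
P2 receives 5.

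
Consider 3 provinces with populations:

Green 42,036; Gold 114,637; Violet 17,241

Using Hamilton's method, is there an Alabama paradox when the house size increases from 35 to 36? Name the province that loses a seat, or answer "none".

Violet

At 35 seats: Green 8, Gold 23, Violet 4.
At 36 seats: Green 9, Gold 24, Violet 3.
Violet drops from 4 to 3.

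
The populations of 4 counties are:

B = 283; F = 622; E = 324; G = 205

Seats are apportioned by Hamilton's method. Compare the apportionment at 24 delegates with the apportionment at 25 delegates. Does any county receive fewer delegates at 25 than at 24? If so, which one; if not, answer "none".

At 24 seats: B 5, F 10, E 5, G 4.
At 25 seats: B 5, F 11, E 6, G 3.
G drops from 4 to 3.

G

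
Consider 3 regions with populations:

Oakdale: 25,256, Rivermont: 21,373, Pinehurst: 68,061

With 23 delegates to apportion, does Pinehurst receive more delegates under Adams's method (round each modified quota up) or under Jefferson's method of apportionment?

Jefferson

Adams: Oakdale 5, Rivermont 5, Pinehurst 13.
Jefferson: Oakdale 5, Rivermont 4, Pinehurst 14.
Pinehurst gets 13 under Adams and 14 under Jefferson.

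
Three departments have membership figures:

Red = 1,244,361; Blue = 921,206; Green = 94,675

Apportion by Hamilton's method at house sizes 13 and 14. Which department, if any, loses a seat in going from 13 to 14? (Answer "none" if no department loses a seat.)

At 13 seats: Red 7, Blue 5, Green 1.
At 14 seats: Red 8, Blue 6, Green 0.
Green drops from 1 to 0.

Green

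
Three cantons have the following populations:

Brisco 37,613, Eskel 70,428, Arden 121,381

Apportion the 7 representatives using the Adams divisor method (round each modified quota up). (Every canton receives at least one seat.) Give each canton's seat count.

Standard divisor 229422/7 ≈ 32774.571; standard quotas: Brisco 1.148, Eskel 2.149, Arden 3.704.
Rounding up gives 2, 3, 4 = 9 seats, so the divisor must be adjusted.
With modified divisor 39000: modified quotas Brisco 0.964, Eskel 1.806, Arden 3.112.
Rounding up: Brisco 1, Eskel 2, Arden 4 (total 7).

Brisco 1; Eskel 2; Arden 4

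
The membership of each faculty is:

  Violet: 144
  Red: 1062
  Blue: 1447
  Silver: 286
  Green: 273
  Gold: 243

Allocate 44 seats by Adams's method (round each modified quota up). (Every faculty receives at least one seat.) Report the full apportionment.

Violet: 2; Red: 13; Blue: 18; Silver: 4; Green: 4; Gold: 3

Standard divisor 3455/44 ≈ 78.523; standard quotas: Violet 1.834, Red 13.525, Blue 18.428, Silver 3.642, Green 3.477, Gold 3.095.
Rounding up gives 2, 14, 19, 4, 4, 4 = 47 seats, so the divisor must be adjusted.
With modified divisor 83: modified quotas Violet 1.735, Red 12.795, Blue 17.434, Silver 3.446, Green 3.289, Gold 2.928.
Rounding up: Violet 2, Red 13, Blue 18, Silver 4, Green 4, Gold 3 (total 44).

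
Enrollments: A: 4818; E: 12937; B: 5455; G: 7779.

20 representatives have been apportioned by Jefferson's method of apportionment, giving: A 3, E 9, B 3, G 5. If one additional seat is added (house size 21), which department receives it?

Priority for the next seat is population ÷ (current seats + 1).
Priorities: A 1204.500, E 1293.700, B 1363.750, G 1296.500.
Highest priority: B.

B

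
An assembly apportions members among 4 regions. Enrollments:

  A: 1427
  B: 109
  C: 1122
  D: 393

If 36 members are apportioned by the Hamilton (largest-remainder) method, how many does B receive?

Total 3051; standard divisor 3051/36 ≈ 84.75.
Standard quotas: A 16.838, B 1.286, C 13.239, D 4.637.
Lower quotas: A 16, B 1, C 13, D 4 (sum 34, leaving 2 seats).
Remainders in descending order: A 0.838, D 0.637, B 0.286, C 0.239.
Largest remainders: A, D receive the extra seats.
B receives 1.

1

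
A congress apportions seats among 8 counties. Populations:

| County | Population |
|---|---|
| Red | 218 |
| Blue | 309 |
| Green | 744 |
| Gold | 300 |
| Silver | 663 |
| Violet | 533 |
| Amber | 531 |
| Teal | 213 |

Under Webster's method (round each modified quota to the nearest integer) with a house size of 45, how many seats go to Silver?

8

Standard divisor 3511/45 ≈ 78.022; standard quotas: Red 2.794, Blue 3.960, Green 9.536, Gold 3.845, Silver 8.498, Violet 6.831, Amber 6.806, Teal 2.730.
Rounding to the nearest integer gives 3, 4, 10, 4, 8, 7, 7, 3 = 46 seats, so the divisor must be adjusted.
With modified divisor 80: modified quotas Red 2.725, Blue 3.862, Green 9.300, Gold 3.750, Silver 8.287, Violet 6.662, Amber 6.638, Teal 2.663.
Rounding to the nearest integer: Red 3, Blue 4, Green 9, Gold 4, Silver 8, Violet 7, Amber 7, Teal 3 (total 45).
Silver receives 8.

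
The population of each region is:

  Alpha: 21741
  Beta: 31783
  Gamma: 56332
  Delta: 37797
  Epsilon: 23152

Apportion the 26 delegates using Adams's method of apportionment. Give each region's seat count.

Standard divisor 170805/26 ≈ 6569.423; standard quotas: Alpha 3.309, Beta 4.838, Gamma 8.575, Delta 5.753, Epsilon 3.524.
Rounding up gives 4, 5, 9, 6, 4 = 28 seats, so the divisor must be adjusted.
With modified divisor 7400: modified quotas Alpha 2.938, Beta 4.295, Gamma 7.612, Delta 5.108, Epsilon 3.129.
Rounding up: Alpha 3, Beta 5, Gamma 8, Delta 6, Epsilon 4 (total 26).

Alpha: 3, Beta: 5, Gamma: 8, Delta: 6, Epsilon: 4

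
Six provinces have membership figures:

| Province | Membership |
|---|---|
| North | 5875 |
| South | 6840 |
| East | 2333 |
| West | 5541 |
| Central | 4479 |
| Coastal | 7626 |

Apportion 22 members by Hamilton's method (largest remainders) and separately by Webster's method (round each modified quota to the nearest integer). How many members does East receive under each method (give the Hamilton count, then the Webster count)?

Hamilton: North 4, South 5, East 1, West 4, Central 3, Coastal 5.
Webster: North 4, South 4, East 2, West 4, Central 3, Coastal 5.
East gets 1 under Hamilton and 2 under Webster.

1 and 2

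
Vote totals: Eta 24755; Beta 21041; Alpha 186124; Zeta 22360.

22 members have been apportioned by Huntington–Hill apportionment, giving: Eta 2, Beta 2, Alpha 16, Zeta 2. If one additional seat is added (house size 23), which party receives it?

Alpha

Priority for the next seat is population ÷ (√(s·(s+1))).
Priorities: Eta 10106.186, Beta 8589.952, Alpha 11285.425, Zeta 9128.432.
Highest priority: Alpha.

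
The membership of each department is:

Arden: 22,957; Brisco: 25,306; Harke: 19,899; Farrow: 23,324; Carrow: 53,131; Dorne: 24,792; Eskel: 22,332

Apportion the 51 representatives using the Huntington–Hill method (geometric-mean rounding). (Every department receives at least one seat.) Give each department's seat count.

Arden=6, Brisco=7, Harke=5, Farrow=6, Carrow=14, Dorne=7, Eskel=6

With divisor 3746: modified quotas Arden 6.128, Brisco 6.755, Harke 5.312, Farrow 6.226, Carrow 14.183, Dorne 6.618, Eskel 5.962.
Geometric-mean thresholds: Arden √(6·7)=6.481, Brisco √(6·7)=6.481, Harke √(5·6)=5.477, Farrow √(6·7)=6.481, Carrow √(14·15)=14.491, Dorne √(6·7)=6.481, Eskel √(5·6)=5.477.
Each quota rounded against its threshold gives Arden 6, Brisco 7, Harke 5, Farrow 6, Carrow 14, Dorne 7, Eskel 6 (total 51).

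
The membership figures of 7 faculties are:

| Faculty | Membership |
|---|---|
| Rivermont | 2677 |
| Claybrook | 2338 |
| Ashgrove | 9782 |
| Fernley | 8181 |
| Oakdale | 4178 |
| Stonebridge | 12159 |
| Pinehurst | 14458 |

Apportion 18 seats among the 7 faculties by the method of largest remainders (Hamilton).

Rivermont=1, Claybrook=1, Ashgrove=3, Fernley=3, Oakdale=1, Stonebridge=4, Pinehurst=5

Standard divisor: 53773 ÷ 18 ≈ 2987.389.
Standard quotas: Rivermont 0.8961, Claybrook 0.7826, Ashgrove 3.2744, Fernley 2.7385, Oakdale 1.3985, Stonebridge 4.0701, Pinehurst 4.8397.
Lower quotas: Rivermont 0, Claybrook 0, Ashgrove 3, Fernley 2, Oakdale 1, Stonebridge 4, Pinehurst 4 (sum 14, leaving 4 seats).
Remainders in descending order: Rivermont 0.8961, Pinehurst 0.8397, Claybrook 0.7826, Fernley 0.7385, Oakdale 0.3985, Ashgrove 0.2744, Stonebridge 0.0701.
The surplus seats go to Rivermont, Pinehurst, Claybrook, Fernley.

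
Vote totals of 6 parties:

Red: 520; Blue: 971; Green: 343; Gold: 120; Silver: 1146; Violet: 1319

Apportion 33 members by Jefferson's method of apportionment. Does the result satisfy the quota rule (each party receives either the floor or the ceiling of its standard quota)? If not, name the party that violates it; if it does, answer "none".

Standard quotas: Red 3.883, Blue 7.251, Green 2.561, Gold 0.896, Silver 8.558, Violet 9.850.
Jefferson allocation: Red 4, Blue 8, Green 2, Gold 0, Silver 9, Violet 10.
Every allocation lies between the lower and upper quota.

none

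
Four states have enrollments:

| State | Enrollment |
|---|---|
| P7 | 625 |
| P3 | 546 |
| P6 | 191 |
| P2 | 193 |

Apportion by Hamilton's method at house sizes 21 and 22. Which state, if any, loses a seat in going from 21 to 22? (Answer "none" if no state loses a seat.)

P6

At 21 seats: P7 8, P3 7, P6 3, P2 3.
At 22 seats: P7 9, P3 8, P6 2, P2 3.
P6 drops from 3 to 2.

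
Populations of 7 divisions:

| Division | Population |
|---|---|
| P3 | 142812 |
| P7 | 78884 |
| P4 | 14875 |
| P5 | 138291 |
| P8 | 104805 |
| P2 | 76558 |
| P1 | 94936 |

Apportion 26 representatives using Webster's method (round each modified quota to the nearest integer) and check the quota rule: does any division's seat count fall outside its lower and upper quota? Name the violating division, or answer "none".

none

Standard quotas: P3 5.702, P7 3.150, P4 0.594, P5 5.522, P8 4.185, P2 3.057, P1 3.791.
Webster allocation: P3 6, P7 3, P4 1, P5 5, P8 4, P2 3, P1 4.
Every allocation lies between the lower and upper quota.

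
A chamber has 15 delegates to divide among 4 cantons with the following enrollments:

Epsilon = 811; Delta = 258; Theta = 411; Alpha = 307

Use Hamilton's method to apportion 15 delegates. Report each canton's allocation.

Epsilon: 7; Delta: 2; Theta: 3; Alpha: 3

Standard divisor: 1787 ÷ 15 ≈ 119.133.
Standard quotas: Epsilon 6.807, Delta 2.166, Theta 3.450, Alpha 2.577.
Lower quotas: Epsilon 6, Delta 2, Theta 3, Alpha 2 (sum 13, leaving 2 seats).
Remainders in descending order: Epsilon 0.807, Alpha 0.577, Theta 0.450, Delta 0.166.
The surplus seats go to Epsilon, Alpha.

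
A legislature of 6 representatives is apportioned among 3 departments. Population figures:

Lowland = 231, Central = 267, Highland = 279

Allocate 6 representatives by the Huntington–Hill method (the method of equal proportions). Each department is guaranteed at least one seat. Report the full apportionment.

Lowland=2; Central=2; Highland=2

With divisor 139: modified quotas Lowland 1.662, Central 1.921, Highland 2.007.
Geometric-mean thresholds: Lowland √(1·2)=1.414, Central √(1·2)=1.414, Highland √(2·3)=2.449.
Each quota rounded against its threshold gives Lowland 2, Central 2, Highland 2 (total 6).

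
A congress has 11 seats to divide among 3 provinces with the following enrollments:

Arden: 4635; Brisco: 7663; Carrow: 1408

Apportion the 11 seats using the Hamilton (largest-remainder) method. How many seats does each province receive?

Arden 4, Brisco 6, Carrow 1

Standard divisor: 13706 ÷ 11 = 1246.
Standard quotas: Arden 3.7199, Brisco 6.1501, Carrow 1.1300.
Lower quotas: Arden 3, Brisco 6, Carrow 1 (sum 10, leaving 1 seat).
Remainders in descending order: Arden 0.7199, Brisco 0.1501, Carrow 0.1300.
The surplus seat goes to Arden.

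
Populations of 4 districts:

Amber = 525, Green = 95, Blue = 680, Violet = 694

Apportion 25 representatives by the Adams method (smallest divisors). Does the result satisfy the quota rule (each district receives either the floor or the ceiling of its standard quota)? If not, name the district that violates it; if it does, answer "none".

Standard quotas: Amber 6.582, Green 1.191, Blue 8.526, Violet 8.701.
Adams allocation: Amber 7, Green 2, Blue 8, Violet 8.
Every allocation lies between the lower and upper quota.

none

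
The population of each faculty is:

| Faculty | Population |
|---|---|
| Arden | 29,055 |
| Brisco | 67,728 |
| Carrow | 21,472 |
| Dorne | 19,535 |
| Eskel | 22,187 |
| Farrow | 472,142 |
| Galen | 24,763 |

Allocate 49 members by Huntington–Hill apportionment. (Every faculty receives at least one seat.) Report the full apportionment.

With divisor 13750: modified quotas Arden 2.113, Brisco 4.926, Carrow 1.562, Dorne 1.421, Eskel 1.614, Farrow 34.338, Galen 1.801.
Geometric-mean thresholds: Arden √(2·3)=2.449, Brisco √(4·5)=4.472, Carrow √(1·2)=1.414, Dorne √(1·2)=1.414, Eskel √(1·2)=1.414, Farrow √(34·35)=34.496, Galen √(1·2)=1.414.
Each quota rounded against its threshold gives Arden 2, Brisco 5, Carrow 2, Dorne 2, Eskel 2, Farrow 34, Galen 2 (total 49).

Arden 2, Brisco 5, Carrow 2, Dorne 2, Eskel 2, Farrow 34, Galen 2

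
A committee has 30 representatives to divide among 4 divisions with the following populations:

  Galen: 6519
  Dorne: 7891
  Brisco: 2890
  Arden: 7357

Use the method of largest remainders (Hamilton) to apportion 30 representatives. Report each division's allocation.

Total 24657; standard divisor 24657/30 ≈ 821.9.
Standard quotas: Galen 7.9316, Dorne 9.6009, Brisco 3.5162, Arden 8.9512.
Lower quotas: Galen 7, Dorne 9, Brisco 3, Arden 8 (sum 27, leaving 3 seats).
Remainders in descending order: Arden 0.9512, Galen 0.9316, Dorne 0.6009, Brisco 0.5162.
The surplus seats go to Arden, Galen, Dorne.

Galen 8; Dorne 10; Brisco 3; Arden 9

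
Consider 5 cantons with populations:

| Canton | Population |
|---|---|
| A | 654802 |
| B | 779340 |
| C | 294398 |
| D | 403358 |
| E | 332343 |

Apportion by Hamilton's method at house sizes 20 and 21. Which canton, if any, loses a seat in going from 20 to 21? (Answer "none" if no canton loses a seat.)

At 20 seats: A 5, B 6, C 3, D 3, E 3.
At 21 seats: A 6, B 7, C 2, D 3, E 3.
C drops from 3 to 2.

C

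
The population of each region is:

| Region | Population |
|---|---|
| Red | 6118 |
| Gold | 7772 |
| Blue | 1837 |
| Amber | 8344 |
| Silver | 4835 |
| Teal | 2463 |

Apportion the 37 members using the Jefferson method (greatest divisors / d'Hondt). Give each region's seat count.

Red 7, Gold 9, Blue 2, Amber 10, Silver 6, Teal 3

Standard divisor 31369/37 ≈ 847.811; standard quotas: Red 7.216, Gold 9.167, Blue 2.167, Amber 9.842, Silver 5.703, Teal 2.905.
Rounding down gives 7, 9, 2, 9, 5, 2 = 34 seats, so the divisor must be adjusted.
With modified divisor 800: modified quotas Red 7.647, Gold 9.715, Blue 2.296, Amber 10.430, Silver 6.044, Teal 3.079.
Rounding down: Red 7, Gold 9, Blue 2, Amber 10, Silver 6, Teal 3 (total 37).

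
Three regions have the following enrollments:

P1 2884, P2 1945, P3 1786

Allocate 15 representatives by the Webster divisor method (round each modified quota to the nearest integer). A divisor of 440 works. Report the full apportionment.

With modified divisor 440: modified quotas P1 6.555, P2 4.420, P3 4.059.
Rounding to the nearest integer: P1 7, P2 4, P3 4 (total 15).

P1 7, P2 4, P3 4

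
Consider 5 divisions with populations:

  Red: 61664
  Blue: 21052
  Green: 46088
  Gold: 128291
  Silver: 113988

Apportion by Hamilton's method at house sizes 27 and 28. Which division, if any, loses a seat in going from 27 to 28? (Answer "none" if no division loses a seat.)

At 27 seats: Red 5, Blue 2, Green 3, Gold 9, Silver 8.
At 28 seats: Red 5, Blue 1, Green 3, Gold 10, Silver 9.
Blue drops from 2 to 1.

Blue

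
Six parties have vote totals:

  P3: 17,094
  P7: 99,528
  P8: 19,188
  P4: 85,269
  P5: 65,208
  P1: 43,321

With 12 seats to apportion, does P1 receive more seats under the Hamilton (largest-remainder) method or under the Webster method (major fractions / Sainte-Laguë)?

Hamilton: P3 1, P7 4, P8 1, P4 3, P5 2, P1 1.
Webster: P3 1, P7 3, P8 1, P4 3, P5 2, P1 2.
P1 gets 1 under Hamilton and 2 under Webster.

Webster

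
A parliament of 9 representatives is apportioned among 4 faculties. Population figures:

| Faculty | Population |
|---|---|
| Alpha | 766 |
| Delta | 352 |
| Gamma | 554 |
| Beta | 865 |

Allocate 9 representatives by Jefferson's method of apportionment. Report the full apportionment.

Alpha 3, Delta 1, Gamma 2, Beta 3

Standard divisor 2537/9 ≈ 281.889; standard quotas: Alpha 2.717, Delta 1.249, Gamma 1.965, Beta 3.069.
Rounding down gives 2, 1, 1, 3 = 7 seats, so the divisor must be adjusted.
With modified divisor 240: modified quotas Alpha 3.192, Delta 1.467, Gamma 2.308, Beta 3.604.
Rounding down: Alpha 3, Delta 1, Gamma 2, Beta 3 (total 9).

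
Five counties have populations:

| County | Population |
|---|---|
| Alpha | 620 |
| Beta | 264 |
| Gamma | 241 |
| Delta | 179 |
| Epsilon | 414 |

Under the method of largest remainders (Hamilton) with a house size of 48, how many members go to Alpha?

17

The standard divisor is 1718/48 ≈ 35.792.
Standard quotas: Alpha 17.322, Beta 7.376, Gamma 6.733, Delta 5.001, Epsilon 11.567.
Lower quotas: Alpha 17, Beta 7, Gamma 6, Delta 5, Epsilon 11 (sum 46, leaving 2 seats).
Remainders in descending order: Gamma 0.733, Epsilon 0.567, Beta 0.376, Alpha 0.322, Delta 0.001.
Largest remainders: Gamma, Epsilon receive the extra seats.
Alpha receives 17.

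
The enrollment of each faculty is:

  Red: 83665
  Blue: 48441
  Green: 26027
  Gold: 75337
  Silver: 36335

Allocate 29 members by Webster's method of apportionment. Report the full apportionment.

Red 9; Blue 5; Green 3; Gold 8; Silver 4

Standard divisor 269805/29 ≈ 9303.621; standard quotas: Red 8.993, Blue 5.207, Green 2.798, Gold 8.098, Silver 3.905.
Rounding to the nearest integer gives Red 9, Blue 5, Green 3, Gold 8, Silver 4 — total 29, matching the house size, so no adjustment is needed.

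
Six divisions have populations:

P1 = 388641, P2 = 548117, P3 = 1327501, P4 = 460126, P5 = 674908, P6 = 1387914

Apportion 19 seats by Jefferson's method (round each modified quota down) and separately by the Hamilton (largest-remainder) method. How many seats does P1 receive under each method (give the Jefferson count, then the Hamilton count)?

1 and 2

Jefferson: P1 1, P2 2, P3 5, P4 2, P5 3, P6 6.
Hamilton: P1 2, P2 2, P3 5, P4 2, P5 3, P6 5.
P1 gets 1 under Jefferson and 2 under Hamilton.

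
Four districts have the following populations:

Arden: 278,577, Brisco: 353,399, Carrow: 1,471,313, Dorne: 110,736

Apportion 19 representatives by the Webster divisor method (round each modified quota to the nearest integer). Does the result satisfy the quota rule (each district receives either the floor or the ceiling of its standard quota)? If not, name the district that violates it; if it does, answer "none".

none

Standard quotas: Arden 2.391, Brisco 3.033, Carrow 12.626, Dorne 0.950.
Webster allocation: Arden 2, Brisco 3, Carrow 13, Dorne 1.
Every allocation lies between the lower and upper quota.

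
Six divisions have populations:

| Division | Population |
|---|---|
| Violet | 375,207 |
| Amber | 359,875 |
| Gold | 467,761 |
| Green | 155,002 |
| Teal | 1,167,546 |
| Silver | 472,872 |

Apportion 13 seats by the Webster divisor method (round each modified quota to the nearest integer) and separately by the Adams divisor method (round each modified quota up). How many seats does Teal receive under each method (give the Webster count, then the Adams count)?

5 and 4

Webster: Violet 2, Amber 1, Gold 2, Green 1, Teal 5, Silver 2.
Adams: Violet 2, Amber 2, Gold 2, Green 1, Teal 4, Silver 2.
Teal gets 5 under Webster and 4 under Adams.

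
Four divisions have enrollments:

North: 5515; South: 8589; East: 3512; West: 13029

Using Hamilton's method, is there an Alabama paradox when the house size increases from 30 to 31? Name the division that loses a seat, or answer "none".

At 30 seats: North 5, South 8, East 4, West 13.
At 31 seats: North 6, South 9, East 3, West 13.
East drops from 4 to 3.

East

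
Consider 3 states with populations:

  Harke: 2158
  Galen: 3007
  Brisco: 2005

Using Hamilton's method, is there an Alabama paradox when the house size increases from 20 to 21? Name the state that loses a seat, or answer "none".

none

At 20 seats: Harke 6, Galen 8, Brisco 6.
At 21 seats: Harke 6, Galen 9, Brisco 6.
No state's allocation decreased.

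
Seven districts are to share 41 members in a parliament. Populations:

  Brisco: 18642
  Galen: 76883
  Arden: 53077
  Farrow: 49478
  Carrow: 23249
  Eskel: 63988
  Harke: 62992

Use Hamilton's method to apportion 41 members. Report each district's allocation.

Brisco 2, Galen 9, Arden 6, Farrow 6, Carrow 3, Eskel 8, Harke 7

Standard divisor: 348309 ÷ 41 ≈ 8495.341.
Standard quotas: Brisco 2.1944, Galen 9.0500, Arden 6.2478, Farrow 5.8241, Carrow 2.7367, Eskel 7.5321, Harke 7.4149.
Lower quotas: Brisco 2, Galen 9, Arden 6, Farrow 5, Carrow 2, Eskel 7, Harke 7 (sum 38, leaving 3 seats).
Remainders in descending order: Farrow 0.8241, Carrow 0.7367, Eskel 0.5321, Harke 0.4149, Arden 0.2478, Brisco 0.1944, Galen 0.0500.
The surplus seats go to Farrow, Carrow, Eskel.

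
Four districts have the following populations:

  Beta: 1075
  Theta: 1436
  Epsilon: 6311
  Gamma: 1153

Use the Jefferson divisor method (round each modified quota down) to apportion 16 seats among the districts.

Standard divisor 9975/16 ≈ 623.438; standard quotas: Beta 1.724, Theta 2.303, Epsilon 10.123, Gamma 1.849.
Rounding down gives 1, 2, 10, 1 = 14 seats, so the divisor must be adjusted.
With modified divisor 560: modified quotas Beta 1.920, Theta 2.564, Epsilon 11.270, Gamma 2.059.
Rounding down: Beta 1, Theta 2, Epsilon 11, Gamma 2 (total 16).

Beta 1; Theta 2; Epsilon 11; Gamma 2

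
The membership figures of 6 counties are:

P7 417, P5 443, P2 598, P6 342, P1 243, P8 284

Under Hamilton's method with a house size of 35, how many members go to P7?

6

The standard divisor is 2327/35 ≈ 66.486.
Standard quotas: P7 6.272, P5 6.663, P2 8.994, P6 5.144, P1 3.655, P8 4.272.
Lower quotas: P7 6, P5 6, P2 8, P6 5, P1 3, P8 4 (sum 32, leaving 3 seats).
Remainders in descending order: P2 0.994, P5 0.663, P1 0.655, P7 0.272, P8 0.272, P6 0.144.
Largest remainders: P2, P5, P1 receive the extra seats.
P7 receives 6.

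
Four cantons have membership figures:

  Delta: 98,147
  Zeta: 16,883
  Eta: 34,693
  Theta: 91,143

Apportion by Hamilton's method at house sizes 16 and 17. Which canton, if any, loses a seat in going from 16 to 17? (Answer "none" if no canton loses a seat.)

none

At 16 seats: Delta 7, Zeta 1, Eta 2, Theta 6.
At 17 seats: Delta 7, Zeta 1, Eta 3, Theta 6.
No canton's allocation decreased.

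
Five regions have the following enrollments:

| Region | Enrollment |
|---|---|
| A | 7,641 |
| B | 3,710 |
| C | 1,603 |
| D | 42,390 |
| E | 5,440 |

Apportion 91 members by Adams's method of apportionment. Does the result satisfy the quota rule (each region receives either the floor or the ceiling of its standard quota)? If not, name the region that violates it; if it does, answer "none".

D

Standard quotas: A 11.439, B 5.554, C 2.400, D 63.462, E 8.144.
Adams allocation: A 12, B 6, C 3, D 62, E 8.
D has quota 63.462 (lower 63, upper 64) but receives 62 — outside the quota interval.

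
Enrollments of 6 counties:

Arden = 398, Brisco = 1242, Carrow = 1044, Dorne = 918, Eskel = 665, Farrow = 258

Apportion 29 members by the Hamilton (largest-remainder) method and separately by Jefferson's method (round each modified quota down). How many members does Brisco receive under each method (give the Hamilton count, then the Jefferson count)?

8 and 9

Hamilton: Arden 2, Brisco 8, Carrow 7, Dorne 6, Eskel 4, Farrow 2.
Jefferson: Arden 2, Brisco 9, Carrow 7, Dorne 6, Eskel 4, Farrow 1.
Brisco gets 8 under Hamilton and 9 under Jefferson.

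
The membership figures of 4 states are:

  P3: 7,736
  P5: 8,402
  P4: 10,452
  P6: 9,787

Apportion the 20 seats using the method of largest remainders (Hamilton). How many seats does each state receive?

Total 36377; standard divisor 36377/20 ≈ 1818.85.
Standard quotas: P3 4.2532, P5 4.6194, P4 5.7465, P6 5.3809.
Lower quotas: P3 4, P5 4, P4 5, P6 5 (sum 18, leaving 2 seats).
Remainders in descending order: P4 0.7465, P5 0.6194, P6 0.3809, P3 0.2532.
Largest remainders: P4, P5 receive the extra seats.

P3=4; P5=5; P4=6; P6=5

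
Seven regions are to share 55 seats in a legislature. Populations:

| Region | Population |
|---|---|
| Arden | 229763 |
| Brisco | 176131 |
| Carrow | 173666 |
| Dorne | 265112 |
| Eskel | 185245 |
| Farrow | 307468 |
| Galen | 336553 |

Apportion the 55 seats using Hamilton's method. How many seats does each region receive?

Standard divisor: 1673938 ÷ 55 ≈ 30435.236.
Standard quotas: Arden 7.5492, Brisco 5.7871, Carrow 5.7061, Dorne 8.7107, Eskel 6.0865, Farrow 10.1024, Galen 11.0580.
Lower quotas: Arden 7, Brisco 5, Carrow 5, Dorne 8, Eskel 6, Farrow 10, Galen 11 (sum 52, leaving 3 seats).
Remainders in descending order: Brisco 0.7871, Dorne 0.7107, Carrow 0.7061, Arden 0.5492, Farrow 0.1024, Eskel 0.0865, Galen 0.0580.
The surplus seats go to Brisco, Dorne, Carrow.

Arden=7, Brisco=6, Carrow=6, Dorne=9, Eskel=6, Farrow=10, Galen=11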